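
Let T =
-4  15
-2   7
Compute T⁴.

tr T = 3 and det T = 2, so the characteristic polynomial is λ² − (3)λ + (2) with roots 1 and 2.
Eigenvectors give P = [[3, -5], [1, -2]] with P⁻¹ = [[2, -5], [1, -3]], and T = P·diag(1, 2)·P⁻¹.
Then T⁴ = P·diag(1, 16)·P⁻¹ = [[3, -80], [1, -32]] · [[2, -5], [1, -3]] = [[-74, 225], [-30, 91]].

[[-74, 225], [-30, 91]]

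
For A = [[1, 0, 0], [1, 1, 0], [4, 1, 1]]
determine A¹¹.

A = I + N where N = [[0, 0, 0], [1, 0, 0], [4, 1, 0]] is strictly lower-triangular, so N³ = 0.
(I + N)¹¹ = I + 11·N + 55·N² = [[1, 0, 0], [11, 1, 0], [99, 11, 1]].

[[1, 0, 0], [11, 1, 0], [99, 11, 1]]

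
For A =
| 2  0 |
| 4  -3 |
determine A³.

A² = [[4, 0], [-4, 9]]
A³ = [[8, 0], [28, -27]]

[[8, 0], [28, -27]]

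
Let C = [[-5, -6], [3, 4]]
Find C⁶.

[[127, 126], [-63, -62]]

tr C = -1 and det C = -2, so the characteristic polynomial is λ² − (-1)λ + (-2) with roots 1 and -2.
Eigenvectors give P = [[1, -2], [-1, 1]] with P⁻¹ = [[-1, -2], [-1, -1]], and C = P·diag(1, -2)·P⁻¹.
Then C⁶ = P·diag(1, 64)·P⁻¹ = [[1, -128], [-1, 64]] · [[-1, -2], [-1, -1]] = [[127, 126], [-63, -62]].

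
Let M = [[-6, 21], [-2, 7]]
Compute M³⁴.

[[-6, 21], [-2, 7]]

M² = M (a projection; rank 1, trace 1), so M³⁴ = M.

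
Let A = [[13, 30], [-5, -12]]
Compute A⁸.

tr A = 1 and det A = -6, so the characteristic polynomial is λ² − (1)λ + (-6) with roots 3 and -2.
Eigenvectors give P = [[3, -2], [-1, 1]] with P⁻¹ = [[1, 2], [1, 3]], and A = P·diag(3, -2)·P⁻¹.
Then A⁸ = P·diag(6561, 256)·P⁻¹ = [[19683, -512], [-6561, 256]] · [[1, 2], [1, 3]] = [[19171, 37830], [-6305, -12354]].

[[19171, 37830], [-6305, -12354]]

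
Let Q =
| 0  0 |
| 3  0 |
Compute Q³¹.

[[0, 0], [0, 0]]

Q is strictly triangular, hence nilpotent: Q² = 0, so Q³¹ = 0.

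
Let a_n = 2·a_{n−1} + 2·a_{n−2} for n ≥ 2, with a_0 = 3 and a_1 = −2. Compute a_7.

With companion matrix C = [[2, 2], [1, 0]], [a_n, a_{n−1}]ᵀ = C·[a_{n−1}, a_{n−2}]ᵀ, so [a_7, a_6]ᵀ = C⁶·[a_1, a_0]ᵀ.
C⁶ = [[328, 240], [120, 88]], giving [a_7, a_6]ᵀ = [[64], [24]].

64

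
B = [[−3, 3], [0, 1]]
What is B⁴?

[[81, −60], [0, 1]]

B² = [[9, −6], [0, 1]]
B³ = [[−27, 21], [0, 1]]
B⁴ = [[81, −60], [0, 1]]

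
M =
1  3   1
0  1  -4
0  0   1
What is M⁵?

[[1, 15, -115], [0, 1, -20], [0, 0, 1]]

M = I + N where N = [[0, 3, 1], [0, 0, -4], [0, 0, 0]] is strictly upper-triangular, so N³ = 0.
(I + N)⁵ = I + 5·N + 10·N² = [[1, 15, -115], [0, 1, -20], [0, 0, 1]].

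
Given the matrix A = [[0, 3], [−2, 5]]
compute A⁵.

[[−390, 633], [−422, 665]]

tr A = 5 and det A = 6, so the characteristic polynomial is λ² − (5)λ + (6) with roots 2 and 3.
Eigenvectors give P = [[3, 1], [2, 1]] with P⁻¹ = [[1, −1], [−2, 3]], and A = P·diag(2, 3)·P⁻¹.
Then A⁵ = P·diag(32, 243)·P⁻¹ = [[96, 243], [64, 243]] · [[1, −1], [−2, 3]] = [[−390, 633], [−422, 665]].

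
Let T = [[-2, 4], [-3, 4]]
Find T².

[[-8, 8], [-6, 4]]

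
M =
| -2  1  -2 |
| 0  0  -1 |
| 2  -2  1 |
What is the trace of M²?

1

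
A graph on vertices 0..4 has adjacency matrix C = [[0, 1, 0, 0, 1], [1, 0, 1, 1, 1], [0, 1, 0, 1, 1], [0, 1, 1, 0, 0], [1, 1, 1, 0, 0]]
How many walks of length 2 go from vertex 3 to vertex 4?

2

The number of length-2 walks from vertex 3 to vertex 4 is entry (3,4) of C², where C is the adjacency matrix.
C² = [[2, 1, 2, 1, 1], [1, 4, 2, 1, 2], [2, 2, 3, 1, 1], [1, 1, 1, 2, 2], [1, 2, 1, 2, 3]]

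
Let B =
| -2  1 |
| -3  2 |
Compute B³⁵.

B² = I (check: tr B = 0 and det B = -1), so B³⁵ = B since 35 is odd.

[[-2, 1], [-3, 2]]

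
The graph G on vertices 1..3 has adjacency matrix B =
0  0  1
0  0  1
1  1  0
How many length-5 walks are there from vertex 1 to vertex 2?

The number of length-5 walks from vertex 1 to vertex 2 is entry (1,2) of B⁵, where B is the adjacency matrix.
B² = [[1, 1, 0], [1, 1, 0], [0, 0, 2]]
B³ = [[0, 0, 2], [0, 0, 2], [2, 2, 0]]
B⁴ = [[2, 2, 0], [2, 2, 0], [0, 0, 4]]
B⁵ = [[0, 0, 4], [0, 0, 4], [4, 4, 0]]

0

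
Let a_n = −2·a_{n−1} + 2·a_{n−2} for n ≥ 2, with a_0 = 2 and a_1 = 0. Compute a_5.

With companion matrix C = [[−2, 2], [1, 0]], [a_n, a_{n−1}]ᵀ = C·[a_{n−1}, a_{n−2}]ᵀ, so [a_5, a_4]ᵀ = C⁴·[a_1, a_0]ᵀ.
C⁴ = [[44, −32], [−16, 12]], giving [a_5, a_4]ᵀ = [[−64], [24]].

−64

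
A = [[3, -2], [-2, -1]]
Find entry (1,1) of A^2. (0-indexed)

5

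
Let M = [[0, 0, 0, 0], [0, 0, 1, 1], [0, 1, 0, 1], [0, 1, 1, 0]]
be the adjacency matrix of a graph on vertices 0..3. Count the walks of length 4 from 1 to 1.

6

The number of length-4 walks from vertex 1 to vertex 1 is entry (1,1) of M⁴, where M is the adjacency matrix.
M² = [[0, 0, 0, 0], [0, 2, 1, 1], [0, 1, 2, 1], [0, 1, 1, 2]]
M³ = [[0, 0, 0, 0], [0, 2, 3, 3], [0, 3, 2, 3], [0, 3, 3, 2]]
M⁴ = [[0, 0, 0, 0], [0, 6, 5, 5], [0, 5, 6, 5], [0, 5, 5, 6]]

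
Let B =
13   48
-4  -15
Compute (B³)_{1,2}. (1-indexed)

tr B = -2 and det B = -3, so the characteristic polynomial is λ² − (-2)λ + (-3) with roots -3 and 1.
Eigenvectors give P = [[-3, 4], [1, -1]] with P⁻¹ = [[1, 4], [1, 3]], and B = P·diag(-3, 1)·P⁻¹.
Then B³ = P·diag(-27, 1)·P⁻¹ = [[81, 4], [-27, -1]] · [[1, 4], [1, 3]] = [[85, 336], [-28, -111]].

336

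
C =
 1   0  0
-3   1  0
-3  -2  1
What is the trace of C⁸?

3

C = I + N where N = [[0, 0, 0], [-3, 0, 0], [-3, -2, 0]] is strictly lower-triangular, so N³ = 0.
(I + N)⁸ = I + 8·N + 28·N² = [[1, 0, 0], [-24, 1, 0], [144, -16, 1]].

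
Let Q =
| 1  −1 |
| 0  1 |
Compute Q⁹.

[[1, −9], [0, 1]]

Q = I + N where N = [[0, −1], [0, 0]] is strictly upper-triangular, so N² = 0.
(I + N)⁹ = I + 9·N = [[1, −9], [0, 1]].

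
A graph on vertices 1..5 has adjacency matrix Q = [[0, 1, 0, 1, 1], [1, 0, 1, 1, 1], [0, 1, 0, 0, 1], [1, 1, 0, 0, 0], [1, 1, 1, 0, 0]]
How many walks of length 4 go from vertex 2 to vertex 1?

The number of length-4 walks from vertex 2 to vertex 1 is entry (2,1) of Q⁴, where Q is the adjacency matrix.
Q² = [[3, 2, 2, 1, 1], [2, 4, 1, 1, 2], [2, 1, 2, 1, 1], [1, 1, 1, 2, 2], [1, 2, 1, 2, 3]]
Q³ = [[4, 7, 3, 5, 7], [7, 6, 6, 6, 7], [3, 6, 2, 3, 5], [5, 6, 3, 2, 3], [7, 7, 5, 3, 4]]
Q⁴ = [[19, 19, 14, 11, 14], [19, 26, 13, 13, 19], [14, 13, 11, 9, 11], [11, 13, 9, 11, 14], [14, 19, 11, 14, 19]]

19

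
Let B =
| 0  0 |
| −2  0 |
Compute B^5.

B is strictly triangular, hence nilpotent: B^2 = 0, so B^5 = 0.

[[0, 0], [0, 0]]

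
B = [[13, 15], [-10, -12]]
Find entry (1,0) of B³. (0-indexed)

tr B = 1 and det B = -6, so the characteristic polynomial is λ² − (1)λ + (-6) with roots -2 and 3.
Eigenvectors give P = [[-1, 3], [1, -2]] with P⁻¹ = [[2, 3], [1, 1]], and B = P·diag(-2, 3)·P⁻¹.
Then B³ = P·diag(-8, 27)·P⁻¹ = [[8, 81], [-8, -54]] · [[2, 3], [1, 1]] = [[97, 105], [-70, -78]].

-70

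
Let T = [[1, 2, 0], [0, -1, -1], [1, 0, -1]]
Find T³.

T² = [[1, 0, -2], [-1, 1, 2], [0, 2, 1]]
T³ = [[-1, 2, 2], [1, -3, -3], [1, -2, -3]]

[[-1, 2, 2], [1, -3, -3], [1, -2, -3]]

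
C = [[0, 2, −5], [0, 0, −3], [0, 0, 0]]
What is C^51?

[[0, 0, 0], [0, 0, 0], [0, 0, 0]]

C is strictly triangular, hence nilpotent: C^3 = 0, so C^51 = 0.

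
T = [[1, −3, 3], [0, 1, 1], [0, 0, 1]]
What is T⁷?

[[1, −21, −42], [0, 1, 7], [0, 0, 1]]

T = I + N where N = [[0, −3, 3], [0, 0, 1], [0, 0, 0]] is strictly upper-triangular, so N³ = 0.
(I + N)⁷ = I + 7·N + 21·N² = [[1, −21, −42], [0, 1, 7], [0, 0, 1]].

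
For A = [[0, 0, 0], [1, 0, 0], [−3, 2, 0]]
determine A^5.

[[0, 0, 0], [0, 0, 0], [0, 0, 0]]

A is strictly triangular, hence nilpotent: A^3 = 0, so A^5 = 0.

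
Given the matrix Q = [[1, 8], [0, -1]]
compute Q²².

[[1, 0], [0, 1]]

Q² = I (check: tr Q = 0 and det Q = -1), so Q²² = I since 22 is even.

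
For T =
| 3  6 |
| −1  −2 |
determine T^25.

T² = T (a projection; rank 1, trace 1), so T^25 = T.

[[3, 6], [−1, −2]]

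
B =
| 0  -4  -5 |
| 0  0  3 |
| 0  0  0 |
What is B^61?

[[0, 0, 0], [0, 0, 0], [0, 0, 0]]

B is strictly triangular, hence nilpotent: B^3 = 0, so B^61 = 0.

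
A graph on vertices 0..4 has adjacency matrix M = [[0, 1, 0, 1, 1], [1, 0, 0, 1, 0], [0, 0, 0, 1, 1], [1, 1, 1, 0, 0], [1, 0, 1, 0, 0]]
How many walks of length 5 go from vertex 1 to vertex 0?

The number of length-5 walks from vertex 1 to vertex 0 is entry (1,0) of M⁵, where M is the adjacency matrix.
M² = [[3, 1, 2, 1, 0], [1, 2, 1, 1, 1], [2, 1, 2, 0, 0], [1, 1, 0, 3, 2], [0, 1, 0, 2, 2]]
M³ = [[2, 4, 1, 6, 5], [4, 2, 2, 4, 2], [1, 2, 0, 5, 4], [6, 4, 5, 2, 1], [5, 2, 4, 1, 0]]
M⁴ = [[15, 8, 11, 7, 3], [8, 8, 6, 8, 6], [11, 6, 9, 3, 1], [7, 8, 3, 15, 11], [3, 6, 1, 11, 9]]
M⁵ = [[18, 22, 10, 34, 26], [22, 16, 14, 22, 14], [10, 14, 4, 26, 20], [34, 22, 26, 18, 10], [26, 14, 20, 10, 4]]

22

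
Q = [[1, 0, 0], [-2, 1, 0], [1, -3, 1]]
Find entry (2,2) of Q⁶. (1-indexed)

1

Q = I + N where N = [[0, 0, 0], [-2, 0, 0], [1, -3, 0]] is strictly lower-triangular, so N³ = 0.
(I + N)⁶ = I + 6·N + 15·N² = [[1, 0, 0], [-12, 1, 0], [96, -18, 1]].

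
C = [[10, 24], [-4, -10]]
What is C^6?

[[64, 0], [0, 64]]

tr C = 0 and det C = -4, so the characteristic polynomial is λ² − (0)λ + (-4) with roots 2 and -2.
Eigenvectors give P = [[3, 2], [-1, -1]] with P⁻¹ = [[1, 2], [-1, -3]], and C = P·diag(2, -2)·P⁻¹.
Then C^6 = P·diag(64, 64)·P⁻¹ = [[192, 128], [-64, -64]] · [[1, 2], [-1, -3]] = [[64, 0], [0, 64]].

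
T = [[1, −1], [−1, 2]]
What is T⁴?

[[13, −21], [−21, 34]]

T² = [[2, −3], [−3, 5]]
T³ = [[5, −8], [−8, 13]]
T⁴ = [[13, −21], [−21, 34]]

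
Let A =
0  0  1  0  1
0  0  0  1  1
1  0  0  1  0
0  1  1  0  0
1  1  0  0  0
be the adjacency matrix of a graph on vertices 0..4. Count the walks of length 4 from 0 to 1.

The number of length-4 walks from vertex 0 to vertex 1 is entry (0,1) of A⁴, where A is the adjacency matrix.
A² = [[2, 1, 0, 1, 0], [1, 2, 1, 0, 0], [0, 1, 2, 0, 1], [1, 0, 0, 2, 1], [0, 0, 1, 1, 2]]
A³ = [[0, 1, 3, 1, 3], [1, 0, 1, 3, 3], [3, 1, 0, 3, 1], [1, 3, 3, 0, 1], [3, 3, 1, 1, 0]]
A⁴ = [[6, 4, 1, 4, 1], [4, 6, 4, 1, 1], [1, 4, 6, 1, 4], [4, 1, 1, 6, 4], [1, 1, 4, 4, 6]]

4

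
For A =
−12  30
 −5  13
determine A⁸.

tr A = 1 and det A = −6, so the characteristic polynomial is λ² − (1)λ + (−6) with roots −2 and 3.
Eigenvectors give P = [[3, 2], [1, 1]] with P⁻¹ = [[1, −2], [−1, 3]], and A = P·diag(−2, 3)·P⁻¹.
Then A⁸ = P·diag(256, 6561)·P⁻¹ = [[768, 13122], [256, 6561]] · [[1, −2], [−1, 3]] = [[−12354, 37830], [−6305, 19171]].

[[−12354, 37830], [−6305, 19171]]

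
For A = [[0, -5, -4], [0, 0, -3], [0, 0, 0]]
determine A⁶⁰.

[[0, 0, 0], [0, 0, 0], [0, 0, 0]]

A is strictly triangular, hence nilpotent: A³ = 0, so A⁶⁰ = 0.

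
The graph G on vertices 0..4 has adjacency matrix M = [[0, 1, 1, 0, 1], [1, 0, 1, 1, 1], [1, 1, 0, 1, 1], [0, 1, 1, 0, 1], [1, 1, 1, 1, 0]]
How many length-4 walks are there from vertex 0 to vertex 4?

32

The number of length-4 walks from vertex 0 to vertex 4 is entry (0,4) of M^4, where M is the adjacency matrix.
M^2 = [[3, 2, 2, 3, 2], [2, 4, 3, 2, 3], [2, 3, 4, 2, 3], [3, 2, 2, 3, 2], [2, 3, 3, 2, 4]]
M^3 = [[6, 10, 10, 6, 10], [10, 10, 11, 10, 11], [10, 11, 10, 10, 11], [6, 10, 10, 6, 10], [10, 11, 11, 10, 10]]
M^4 = [[30, 32, 32, 30, 32], [32, 42, 41, 32, 41], [32, 41, 42, 32, 41], [30, 32, 32, 30, 32], [32, 41, 41, 32, 42]]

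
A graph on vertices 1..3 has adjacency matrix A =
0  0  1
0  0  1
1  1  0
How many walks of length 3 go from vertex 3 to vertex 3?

0

The number of length-3 walks from vertex 3 to vertex 3 is entry (3,3) of A³, where A is the adjacency matrix.
A² = [[1, 1, 0], [1, 1, 0], [0, 0, 2]]
A³ = [[0, 0, 2], [0, 0, 2], [2, 2, 0]]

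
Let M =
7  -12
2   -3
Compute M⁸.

tr M = 4 and det M = 3, so the characteristic polynomial is λ² − (4)λ + (3) with roots 1 and 3.
Eigenvectors give P = [[2, -3], [1, -1]] with P⁻¹ = [[-1, 3], [-1, 2]], and M = P·diag(1, 3)·P⁻¹.
Then M⁸ = P·diag(1, 6561)·P⁻¹ = [[2, -19683], [1, -6561]] · [[-1, 3], [-1, 2]] = [[19681, -39360], [6560, -13119]].

[[19681, -39360], [6560, -13119]]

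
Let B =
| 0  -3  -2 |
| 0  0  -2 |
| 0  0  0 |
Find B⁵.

B is strictly triangular, hence nilpotent: B³ = 0, so B⁵ = 0.

[[0, 0, 0], [0, 0, 0], [0, 0, 0]]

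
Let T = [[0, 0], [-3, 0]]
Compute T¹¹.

T is strictly triangular, hence nilpotent: T² = 0, so T¹¹ = 0.

[[0, 0], [0, 0]]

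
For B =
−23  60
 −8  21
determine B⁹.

[[−118103, 295260], [−39368, 98421]]

tr B = −2 and det B = −3, so the characteristic polynomial is λ² − (−2)λ + (−3) with roots 1 and −3.
Eigenvectors give P = [[−5, 3], [−2, 1]] with P⁻¹ = [[1, −3], [2, −5]], and B = P·diag(1, −3)·P⁻¹.
Then B⁹ = P·diag(1, −19683)·P⁻¹ = [[−5, −59049], [−2, −19683]] · [[1, −3], [2, −5]] = [[−118103, 295260], [−39368, 98421]].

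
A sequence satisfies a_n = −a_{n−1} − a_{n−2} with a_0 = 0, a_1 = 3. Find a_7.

With companion matrix M = [[−1, −1], [1, 0]], [a_n, a_{n−1}]ᵀ = M·[a_{n−1}, a_{n−2}]ᵀ, so [a_7, a_6]ᵀ = M⁶·[a_1, a_0]ᵀ.
M⁶ = [[1, 0], [0, 1]], giving [a_7, a_6]ᵀ = [[3], [0]].

3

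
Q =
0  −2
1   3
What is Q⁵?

[[−30, −62], [31, 63]]

tr Q = 3 and det Q = 2, so the characteristic polynomial is λ² − (3)λ + (2) with roots 2 and 1.
Eigenvectors give P = [[−1, −2], [1, 1]] with P⁻¹ = [[1, 2], [−1, −1]], and Q = P·diag(2, 1)·P⁻¹.
Then Q⁵ = P·diag(32, 1)·P⁻¹ = [[−32, −2], [32, 1]] · [[1, 2], [−1, −1]] = [[−30, −62], [31, 63]].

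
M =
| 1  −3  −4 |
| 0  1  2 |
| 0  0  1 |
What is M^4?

M = I + N where N = [[0, −3, −4], [0, 0, 2], [0, 0, 0]] is strictly upper-triangular, so N^3 = 0.
(I + N)^4 = I + 4·N + 6·N^2 = [[1, −12, −52], [0, 1, 8], [0, 0, 1]].

[[1, −12, −52], [0, 1, 8], [0, 0, 1]]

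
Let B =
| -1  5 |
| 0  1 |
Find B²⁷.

B² = I (check: tr B = 0 and det B = -1), so B²⁷ = B since 27 is odd.

[[-1, 5], [0, 1]]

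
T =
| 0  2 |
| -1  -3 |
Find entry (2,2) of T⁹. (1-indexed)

-1023

tr T = -3 and det T = 2, so the characteristic polynomial is λ² − (-3)λ + (2) with roots -1 and -2.
Eigenvectors give P = [[2, 1], [-1, -1]] with P⁻¹ = [[1, 1], [-1, -2]], and T = P·diag(-1, -2)·P⁻¹.
Then T⁹ = P·diag(-1, -512)·P⁻¹ = [[-2, -512], [1, 512]] · [[1, 1], [-1, -2]] = [[510, 1022], [-511, -1023]].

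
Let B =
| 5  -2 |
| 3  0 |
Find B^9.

tr B = 5 and det B = 6, so the characteristic polynomial is λ² − (5)λ + (6) with roots 2 and 3.
Eigenvectors give P = [[-2, 1], [-3, 1]] with P⁻¹ = [[1, -1], [3, -2]], and B = P·diag(2, 3)·P⁻¹.
Then B^9 = P·diag(512, 19683)·P⁻¹ = [[-1024, 19683], [-1536, 19683]] · [[1, -1], [3, -2]] = [[58025, -38342], [57513, -37830]].

[[58025, -38342], [57513, -37830]]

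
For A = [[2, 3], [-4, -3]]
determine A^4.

A^2 = [[-8, -3], [4, -3]]
A^3 = [[-4, -15], [20, 21]]
A^4 = [[52, 33], [-44, -3]]

[[52, 33], [-44, -3]]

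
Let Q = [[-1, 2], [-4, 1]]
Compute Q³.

Q² = [[-7, 0], [0, -7]]
Q³ = [[7, -14], [28, -7]]

[[7, -14], [28, -7]]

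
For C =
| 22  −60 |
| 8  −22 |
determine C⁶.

[[64, 0], [0, 64]]

tr C = 0 and det C = −4, so the characteristic polynomial is λ² − (0)λ + (−4) with roots 2 and −2.
Eigenvectors give P = [[3, −5], [1, −2]] with P⁻¹ = [[2, −5], [1, −3]], and C = P·diag(2, −2)·P⁻¹.
Then C⁶ = P·diag(64, 64)·P⁻¹ = [[192, −320], [64, −128]] · [[2, −5], [1, −3]] = [[64, 0], [0, 64]].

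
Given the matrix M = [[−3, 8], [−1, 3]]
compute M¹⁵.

M² = I (check: tr M = 0 and det M = −1), so M¹⁵ = M since 15 is odd.

[[−3, 8], [−1, 3]]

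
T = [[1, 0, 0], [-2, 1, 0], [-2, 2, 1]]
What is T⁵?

T = I + N where N = [[0, 0, 0], [-2, 0, 0], [-2, 2, 0]] is strictly lower-triangular, so N³ = 0.
(I + N)⁵ = I + 5·N + 10·N² = [[1, 0, 0], [-10, 1, 0], [-50, 10, 1]].

[[1, 0, 0], [-10, 1, 0], [-50, 10, 1]]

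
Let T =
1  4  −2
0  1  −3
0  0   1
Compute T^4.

[[1, 16, −80], [0, 1, −12], [0, 0, 1]]

T = I + N where N = [[0, 4, −2], [0, 0, −3], [0, 0, 0]] is strictly upper-triangular, so N^3 = 0.
(I + N)^4 = I + 4·N + 6·N^2 = [[1, 16, −80], [0, 1, −12], [0, 0, 1]].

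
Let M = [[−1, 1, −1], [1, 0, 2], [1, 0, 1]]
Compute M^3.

M^2 = [[1, −1, 2], [1, 1, 1], [0, 1, 0]]
M^3 = [[0, 1, −1], [1, 1, 2], [1, 0, 2]]

[[0, 1, −1], [1, 1, 2], [1, 0, 2]]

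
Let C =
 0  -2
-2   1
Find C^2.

[[4, -2], [-2, 5]]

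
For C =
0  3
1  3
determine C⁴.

[[36, 135], [45, 171]]

C² = [[3, 9], [3, 12]]
C³ = [[9, 36], [12, 45]]
C⁴ = [[36, 135], [45, 171]]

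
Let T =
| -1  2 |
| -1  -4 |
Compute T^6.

tr T = -5 and det T = 6, so the characteristic polynomial is λ² − (-5)λ + (6) with roots -2 and -3.
Eigenvectors give P = [[-2, -1], [1, 1]] with P⁻¹ = [[-1, -1], [1, 2]], and T = P·diag(-2, -3)·P⁻¹.
Then T^6 = P·diag(64, 729)·P⁻¹ = [[-128, -729], [64, 729]] · [[-1, -1], [1, 2]] = [[-601, -1330], [665, 1394]].

[[-601, -1330], [665, 1394]]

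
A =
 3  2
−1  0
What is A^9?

[[1023, 1022], [−511, −510]]

tr A = 3 and det A = 2, so the characteristic polynomial is λ² − (3)λ + (2) with roots 1 and 2.
Eigenvectors give P = [[−1, 2], [1, −1]] with P⁻¹ = [[1, 2], [1, 1]], and A = P·diag(1, 2)·P⁻¹.
Then A^9 = P·diag(1, 512)·P⁻¹ = [[−1, 1024], [1, −512]] · [[1, 2], [1, 1]] = [[1023, 1022], [−511, −510]].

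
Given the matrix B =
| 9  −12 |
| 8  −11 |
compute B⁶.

[[−1455, 2184], [−1456, 2185]]

tr B = −2 and det B = −3, so the characteristic polynomial is λ² − (−2)λ + (−3) with roots 1 and −3.
Eigenvectors give P = [[3, −1], [2, −1]] with P⁻¹ = [[1, −1], [2, −3]], and B = P·diag(1, −3)·P⁻¹.
Then B⁶ = P·diag(1, 729)·P⁻¹ = [[3, −729], [2, −729]] · [[1, −1], [2, −3]] = [[−1455, 2184], [−1456, 2185]].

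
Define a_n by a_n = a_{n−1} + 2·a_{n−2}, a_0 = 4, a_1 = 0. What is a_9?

With companion matrix A = [[1, 2], [1, 0]], [a_n, a_{n−1}]ᵀ = A·[a_{n−1}, a_{n−2}]ᵀ, so [a_9, a_8]ᵀ = A⁸·[a_1, a_0]ᵀ.
A⁸ = [[171, 170], [85, 86]], giving [a_9, a_8]ᵀ = [[680], [344]].

680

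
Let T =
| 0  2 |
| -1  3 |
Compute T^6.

tr T = 3 and det T = 2, so the characteristic polynomial is λ² − (3)λ + (2) with roots 2 and 1.
Eigenvectors give P = [[-1, 2], [-1, 1]] with P⁻¹ = [[1, -2], [1, -1]], and T = P·diag(2, 1)·P⁻¹.
Then T^6 = P·diag(64, 1)·P⁻¹ = [[-64, 2], [-64, 1]] · [[1, -2], [1, -1]] = [[-62, 126], [-63, 127]].

[[-62, 126], [-63, 127]]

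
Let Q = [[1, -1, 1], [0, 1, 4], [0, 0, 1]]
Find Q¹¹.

Q = I + N where N = [[0, -1, 1], [0, 0, 4], [0, 0, 0]] is strictly upper-triangular, so N³ = 0.
(I + N)¹¹ = I + 11·N + 55·N² = [[1, -11, -209], [0, 1, 44], [0, 0, 1]].

[[1, -11, -209], [0, 1, 44], [0, 0, 1]]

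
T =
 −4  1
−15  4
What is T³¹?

T² = I (check: tr T = 0 and det T = −1), so T³¹ = T since 31 is odd.

[[−4, 1], [−15, 4]]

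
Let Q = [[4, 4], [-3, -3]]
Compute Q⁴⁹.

Q² = Q (a projection; rank 1, trace 1), so Q⁴⁹ = Q.

[[4, 4], [-3, -3]]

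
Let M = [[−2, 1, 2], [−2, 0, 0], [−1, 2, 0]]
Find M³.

M² = [[0, 2, −4], [4, −2, −4], [−2, −1, −2]]
M³ = [[0, −8, 0], [0, −4, 8], [8, −6, −4]]

[[0, −8, 0], [0, −4, 8], [8, −6, −4]]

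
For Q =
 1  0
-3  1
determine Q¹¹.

Q = I + N where N = [[0, 0], [-3, 0]] is strictly lower-triangular, so N² = 0.
(I + N)¹¹ = I + 11·N = [[1, 0], [-33, 1]].

[[1, 0], [-33, 1]]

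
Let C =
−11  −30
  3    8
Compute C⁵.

tr C = −3 and det C = 2, so the characteristic polynomial is λ² − (−3)λ + (2) with roots −2 and −1.
Eigenvectors give P = [[10, −3], [−3, 1]] with P⁻¹ = [[1, 3], [3, 10]], and C = P·diag(−2, −1)·P⁻¹.
Then C⁵ = P·diag(−32, −1)·P⁻¹ = [[−320, 3], [96, −1]] · [[1, 3], [3, 10]] = [[−311, −930], [93, 278]].

[[−311, −930], [93, 278]]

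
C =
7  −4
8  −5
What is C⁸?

[[13121, −6560], [13120, −6559]]

tr C = 2 and det C = −3, so the characteristic polynomial is λ² − (2)λ + (−3) with roots −1 and 3.
Eigenvectors give P = [[−1, 1], [−2, 1]] with P⁻¹ = [[1, −1], [2, −1]], and C = P·diag(−1, 3)·P⁻¹.
Then C⁸ = P·diag(1, 6561)·P⁻¹ = [[−1, 6561], [−2, 6561]] · [[1, −1], [2, −1]] = [[13121, −6560], [13120, −6559]].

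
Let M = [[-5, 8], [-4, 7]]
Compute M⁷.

[[-2189, 4376], [-2188, 4375]]

tr M = 2 and det M = -3, so the characteristic polynomial is λ² − (2)λ + (-3) with roots 3 and -1.
Eigenvectors give P = [[-1, 2], [-1, 1]] with P⁻¹ = [[1, -2], [1, -1]], and M = P·diag(3, -1)·P⁻¹.
Then M⁷ = P·diag(2187, -1)·P⁻¹ = [[-2187, -2], [-2187, -1]] · [[1, -2], [1, -1]] = [[-2189, 4376], [-2188, 4375]].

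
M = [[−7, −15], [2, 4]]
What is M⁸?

tr M = −3 and det M = 2, so the characteristic polynomial is λ² − (−3)λ + (2) with roots −1 and −2.
Eigenvectors give P = [[−5, −3], [2, 1]] with P⁻¹ = [[1, 3], [−2, −5]], and M = P·diag(−1, −2)·P⁻¹.
Then M⁸ = P·diag(1, 256)·P⁻¹ = [[−5, −768], [2, 256]] · [[1, 3], [−2, −5]] = [[1531, 3825], [−510, −1274]].

[[1531, 3825], [−510, −1274]]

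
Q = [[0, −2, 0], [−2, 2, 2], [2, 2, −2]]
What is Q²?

[[4, −4, −4], [0, 12, 0], [−8, −4, 8]]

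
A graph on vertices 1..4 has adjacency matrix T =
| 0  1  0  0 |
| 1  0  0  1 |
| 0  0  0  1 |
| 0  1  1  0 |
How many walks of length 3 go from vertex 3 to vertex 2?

0

The number of length-3 walks from vertex 3 to vertex 2 is entry (3,2) of T³, where T is the adjacency matrix.
T² = [[1, 0, 0, 1], [0, 2, 1, 0], [0, 1, 1, 0], [1, 0, 0, 2]]
T³ = [[0, 2, 1, 0], [2, 0, 0, 3], [1, 0, 0, 2], [0, 3, 2, 0]]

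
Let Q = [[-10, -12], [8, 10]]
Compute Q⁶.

[[64, 0], [0, 64]]

tr Q = 0 and det Q = -4, so the characteristic polynomial is λ² − (0)λ + (-4) with roots 2 and -2.
Eigenvectors give P = [[-1, 3], [1, -2]] with P⁻¹ = [[2, 3], [1, 1]], and Q = P·diag(2, -2)·P⁻¹.
Then Q⁶ = P·diag(64, 64)·P⁻¹ = [[-64, 192], [64, -128]] · [[2, 3], [1, 1]] = [[64, 0], [0, 64]].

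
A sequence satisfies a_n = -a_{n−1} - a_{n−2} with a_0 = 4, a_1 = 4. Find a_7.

With companion matrix B = [[-1, -1], [1, 0]], [a_n, a_{n−1}]ᵀ = B·[a_{n−1}, a_{n−2}]ᵀ, so [a_7, a_6]ᵀ = B⁶·[a_1, a_0]ᵀ.
B⁶ = [[1, 0], [0, 1]], giving [a_7, a_6]ᵀ = [[4], [4]].

4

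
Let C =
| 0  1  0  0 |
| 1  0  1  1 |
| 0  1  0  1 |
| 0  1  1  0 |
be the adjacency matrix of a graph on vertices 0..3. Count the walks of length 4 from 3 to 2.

6

The number of length-4 walks from vertex 3 to vertex 2 is entry (3,2) of C⁴, where C is the adjacency matrix.
C² = [[1, 0, 1, 1], [0, 3, 1, 1], [1, 1, 2, 1], [1, 1, 1, 2]]
C³ = [[0, 3, 1, 1], [3, 2, 4, 4], [1, 4, 2, 3], [1, 4, 3, 2]]
C⁴ = [[3, 2, 4, 4], [2, 11, 6, 6], [4, 6, 7, 6], [4, 6, 6, 7]]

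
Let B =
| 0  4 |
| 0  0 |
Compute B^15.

[[0, 0], [0, 0]]

B is strictly triangular, hence nilpotent: B^2 = 0, so B^15 = 0.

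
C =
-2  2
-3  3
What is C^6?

C² = C (a projection; rank 1, trace 1), so C^6 = C.

[[-2, 2], [-3, 3]]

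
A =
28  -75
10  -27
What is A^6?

[[4054, -9975], [1330, -3261]]

tr A = 1 and det A = -6, so the characteristic polynomial is λ² − (1)λ + (-6) with roots -2 and 3.
Eigenvectors give P = [[-5, -3], [-2, -1]] with P⁻¹ = [[1, -3], [-2, 5]], and A = P·diag(-2, 3)·P⁻¹.
Then A^6 = P·diag(64, 729)·P⁻¹ = [[-320, -2187], [-128, -729]] · [[1, -3], [-2, 5]] = [[4054, -9975], [1330, -3261]].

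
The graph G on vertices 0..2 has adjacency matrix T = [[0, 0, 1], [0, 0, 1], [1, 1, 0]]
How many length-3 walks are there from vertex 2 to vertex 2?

The number of length-3 walks from vertex 2 to vertex 2 is entry (2,2) of T³, where T is the adjacency matrix.
T² = [[1, 1, 0], [1, 1, 0], [0, 0, 2]]
T³ = [[0, 0, 2], [0, 0, 2], [2, 2, 0]]

0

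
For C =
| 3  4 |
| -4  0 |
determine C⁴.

C² = [[-7, 12], [-12, -16]]
C³ = [[-69, -28], [28, -48]]
C⁴ = [[-95, -276], [276, 112]]

[[-95, -276], [276, 112]]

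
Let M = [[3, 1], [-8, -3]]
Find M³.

M² = I (check: tr M = 0 and det M = -1), so M³ = M since 3 is odd.

[[3, 1], [-8, -3]]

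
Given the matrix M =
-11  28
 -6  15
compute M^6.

tr M = 4 and det M = 3, so the characteristic polynomial is λ² − (4)λ + (3) with roots 3 and 1.
Eigenvectors give P = [[-2, -7], [-1, -3]] with P⁻¹ = [[3, -7], [-1, 2]], and M = P·diag(3, 1)·P⁻¹.
Then M^6 = P·diag(729, 1)·P⁻¹ = [[-1458, -7], [-729, -3]] · [[3, -7], [-1, 2]] = [[-4367, 10192], [-2184, 5097]].

[[-4367, 10192], [-2184, 5097]]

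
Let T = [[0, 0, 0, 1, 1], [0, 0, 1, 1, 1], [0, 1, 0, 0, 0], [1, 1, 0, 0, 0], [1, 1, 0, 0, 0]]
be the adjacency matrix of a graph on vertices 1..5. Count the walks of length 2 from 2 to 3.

0

The number of length-2 walks from vertex 2 to vertex 3 is entry (2,3) of T^2, where T is the adjacency matrix.
T^2 = [[2, 2, 0, 0, 0], [2, 3, 0, 0, 0], [0, 0, 1, 1, 1], [0, 0, 1, 2, 2], [0, 0, 1, 2, 2]]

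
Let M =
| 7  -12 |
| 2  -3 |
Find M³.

tr M = 4 and det M = 3, so the characteristic polynomial is λ² − (4)λ + (3) with roots 3 and 1.
Eigenvectors give P = [[3, 2], [1, 1]] with P⁻¹ = [[1, -2], [-1, 3]], and M = P·diag(3, 1)·P⁻¹.
Then M³ = P·diag(27, 1)·P⁻¹ = [[81, 2], [27, 1]] · [[1, -2], [-1, 3]] = [[79, -156], [26, -51]].

[[79, -156], [26, -51]]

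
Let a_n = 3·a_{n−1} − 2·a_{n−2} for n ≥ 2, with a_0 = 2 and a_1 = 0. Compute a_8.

With companion matrix Q = [[3, −2], [1, 0]], [a_n, a_{n−1}]ᵀ = Q·[a_{n−1}, a_{n−2}]ᵀ, so [a_8, a_7]ᵀ = Q⁷·[a_1, a_0]ᵀ.
Q⁷ = [[255, −254], [127, −126]], giving [a_8, a_7]ᵀ = [[−508], [−252]].

−508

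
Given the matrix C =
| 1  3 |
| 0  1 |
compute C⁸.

[[1, 24], [0, 1]]

C = I + N where N = [[0, 3], [0, 0]] is strictly upper-triangular, so N² = 0.
(I + N)⁸ = I + 8·N = [[1, 24], [0, 1]].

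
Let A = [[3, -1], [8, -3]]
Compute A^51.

A² = I (check: tr A = 0 and det A = -1), so A^51 = A since 51 is odd.

[[3, -1], [8, -3]]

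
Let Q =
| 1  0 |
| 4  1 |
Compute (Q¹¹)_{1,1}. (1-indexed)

Q = I + N where N = [[0, 0], [4, 0]] is strictly lower-triangular, so N² = 0.
(I + N)¹¹ = I + 11·N = [[1, 0], [44, 1]].

1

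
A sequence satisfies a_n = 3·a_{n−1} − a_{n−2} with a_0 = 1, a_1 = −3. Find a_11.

−59898

With companion matrix T = [[3, −1], [1, 0]], [a_n, a_{n−1}]ᵀ = T·[a_{n−1}, a_{n−2}]ᵀ, so [a_11, a_10]ᵀ = T¹⁰·[a_1, a_0]ᵀ.
T¹⁰ = [[17711, −6765], [6765, −2584]], giving [a_11, a_10]ᵀ = [[−59898], [−22879]].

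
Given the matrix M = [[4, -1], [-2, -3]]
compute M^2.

[[18, -1], [-2, 11]]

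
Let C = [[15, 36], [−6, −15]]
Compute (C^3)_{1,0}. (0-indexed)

tr C = 0 and det C = −9, so the characteristic polynomial is λ² − (0)λ + (−9) with roots 3 and −3.
Eigenvectors give P = [[−3, −2], [1, 1]] with P⁻¹ = [[−1, −2], [1, 3]], and C = P·diag(3, −3)·P⁻¹.
Then C^3 = P·diag(27, −27)·P⁻¹ = [[−81, 54], [27, −27]] · [[−1, −2], [1, 3]] = [[135, 324], [−54, −135]].

−54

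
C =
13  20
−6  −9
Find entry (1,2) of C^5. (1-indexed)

tr C = 4 and det C = 3, so the characteristic polynomial is λ² − (4)λ + (3) with roots 1 and 3.
Eigenvectors give P = [[−5, −2], [3, 1]] with P⁻¹ = [[1, 2], [−3, −5]], and C = P·diag(1, 3)·P⁻¹.
Then C^5 = P·diag(1, 243)·P⁻¹ = [[−5, −486], [3, 243]] · [[1, 2], [−3, −5]] = [[1453, 2420], [−726, −1209]].

2420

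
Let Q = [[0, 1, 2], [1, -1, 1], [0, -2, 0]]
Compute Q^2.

[[1, -5, 1], [-1, 0, 1], [-2, 2, -2]]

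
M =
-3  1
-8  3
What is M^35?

M² = I (check: tr M = 0 and det M = -1), so M^35 = M since 35 is odd.

[[-3, 1], [-8, 3]]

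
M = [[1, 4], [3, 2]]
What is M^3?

[[49, 76], [57, 68]]

M^2 = [[13, 12], [9, 16]]
M^3 = [[49, 76], [57, 68]]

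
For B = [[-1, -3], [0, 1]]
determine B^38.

[[1, 0], [0, 1]]

B² = I (check: tr B = 0 and det B = -1), so B^38 = I since 38 is even.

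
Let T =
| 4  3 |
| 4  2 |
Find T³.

[[184, 120], [160, 104]]

T² = [[28, 18], [24, 16]]
T³ = [[184, 120], [160, 104]]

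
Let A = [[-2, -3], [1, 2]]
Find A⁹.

[[-2, -3], [1, 2]]

A² = I (check: tr A = 0 and det A = -1), so A⁹ = A since 9 is odd.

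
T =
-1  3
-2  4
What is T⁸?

[[-509, 765], [-510, 766]]

tr T = 3 and det T = 2, so the characteristic polynomial is λ² − (3)λ + (2) with roots 1 and 2.
Eigenvectors give P = [[3, 1], [2, 1]] with P⁻¹ = [[1, -1], [-2, 3]], and T = P·diag(1, 2)·P⁻¹.
Then T⁸ = P·diag(1, 256)·P⁻¹ = [[3, 256], [2, 256]] · [[1, -1], [-2, 3]] = [[-509, 765], [-510, 766]].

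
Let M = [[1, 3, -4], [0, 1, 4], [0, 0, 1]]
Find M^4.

[[1, 12, 56], [0, 1, 16], [0, 0, 1]]

M = I + N where N = [[0, 3, -4], [0, 0, 4], [0, 0, 0]] is strictly upper-triangular, so N^3 = 0.
(I + N)^4 = I + 4·N + 6·N^2 = [[1, 12, 56], [0, 1, 16], [0, 0, 1]].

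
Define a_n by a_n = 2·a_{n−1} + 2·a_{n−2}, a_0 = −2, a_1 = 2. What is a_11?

With companion matrix M = [[2, 2], [1, 0]], [a_n, a_{n−1}]ᵀ = M·[a_{n−1}, a_{n−2}]ᵀ, so [a_11, a_10]ᵀ = M¹⁰·[a_1, a_0]ᵀ.
M¹⁰ = [[18272, 13376], [6688, 4896]], giving [a_11, a_10]ᵀ = [[9792], [3584]].

9792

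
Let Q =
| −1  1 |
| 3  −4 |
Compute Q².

[[4, −5], [−15, 19]]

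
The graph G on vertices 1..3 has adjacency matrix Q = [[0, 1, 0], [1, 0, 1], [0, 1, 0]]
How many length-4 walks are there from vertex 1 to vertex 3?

2

The number of length-4 walks from vertex 1 to vertex 3 is entry (1,3) of Q⁴, where Q is the adjacency matrix.
Q² = [[1, 0, 1], [0, 2, 0], [1, 0, 1]]
Q³ = [[0, 2, 0], [2, 0, 2], [0, 2, 0]]
Q⁴ = [[2, 0, 2], [0, 4, 0], [2, 0, 2]]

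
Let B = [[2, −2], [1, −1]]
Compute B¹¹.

B² = B (a projection; rank 1, trace 1), so B¹¹ = B.

[[2, −2], [1, −1]]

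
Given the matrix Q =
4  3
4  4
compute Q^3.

[[208, 180], [240, 208]]

Q^2 = [[28, 24], [32, 28]]
Q^3 = [[208, 180], [240, 208]]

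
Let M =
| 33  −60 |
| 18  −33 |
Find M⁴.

[[81, 0], [0, 81]]

tr M = 0 and det M = −9, so the characteristic polynomial is λ² − (0)λ + (−9) with roots −3 and 3.
Eigenvectors give P = [[−5, 2], [−3, 1]] with P⁻¹ = [[1, −2], [3, −5]], and M = P·diag(−3, 3)·P⁻¹.
Then M⁴ = P·diag(81, 81)·P⁻¹ = [[−405, 162], [−243, 81]] · [[1, −2], [3, −5]] = [[81, 0], [0, 81]].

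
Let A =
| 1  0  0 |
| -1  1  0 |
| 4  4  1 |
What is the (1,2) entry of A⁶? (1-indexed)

0

A = I + N where N = [[0, 0, 0], [-1, 0, 0], [4, 4, 0]] is strictly lower-triangular, so N³ = 0.
(I + N)⁶ = I + 6·N + 15·N² = [[1, 0, 0], [-6, 1, 0], [-36, 24, 1]].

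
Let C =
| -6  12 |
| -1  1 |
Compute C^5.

tr C = -5 and det C = 6, so the characteristic polynomial is λ² − (-5)λ + (6) with roots -2 and -3.
Eigenvectors give P = [[3, 4], [1, 1]] with P⁻¹ = [[-1, 4], [1, -3]], and C = P·diag(-2, -3)·P⁻¹.
Then C^5 = P·diag(-32, -243)·P⁻¹ = [[-96, -972], [-32, -243]] · [[-1, 4], [1, -3]] = [[-876, 2532], [-211, 601]].

[[-876, 2532], [-211, 601]]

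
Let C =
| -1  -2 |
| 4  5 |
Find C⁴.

tr C = 4 and det C = 3, so the characteristic polynomial is λ² − (4)λ + (3) with roots 3 and 1.
Eigenvectors give P = [[-1, -1], [2, 1]] with P⁻¹ = [[1, 1], [-2, -1]], and C = P·diag(3, 1)·P⁻¹.
Then C⁴ = P·diag(81, 1)·P⁻¹ = [[-81, -1], [162, 1]] · [[1, 1], [-2, -1]] = [[-79, -80], [160, 161]].

[[-79, -80], [160, 161]]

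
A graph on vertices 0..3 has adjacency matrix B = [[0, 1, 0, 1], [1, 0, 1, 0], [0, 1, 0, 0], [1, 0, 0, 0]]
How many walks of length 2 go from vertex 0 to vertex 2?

The number of length-2 walks from vertex 0 to vertex 2 is entry (0,2) of B², where B is the adjacency matrix.
B² = [[2, 0, 1, 0], [0, 2, 0, 1], [1, 0, 1, 0], [0, 1, 0, 1]]

1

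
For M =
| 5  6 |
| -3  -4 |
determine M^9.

tr M = 1 and det M = -2, so the characteristic polynomial is λ² − (1)λ + (-2) with roots -1 and 2.
Eigenvectors give P = [[-1, -2], [1, 1]] with P⁻¹ = [[1, 2], [-1, -1]], and M = P·diag(-1, 2)·P⁻¹.
Then M^9 = P·diag(-1, 512)·P⁻¹ = [[1, -1024], [-1, 512]] · [[1, 2], [-1, -1]] = [[1025, 1026], [-513, -514]].

[[1025, 1026], [-513, -514]]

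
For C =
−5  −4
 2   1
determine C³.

[[−53, −52], [26, 25]]

tr C = −4 and det C = 3, so the characteristic polynomial is λ² − (−4)λ + (3) with roots −3 and −1.
Eigenvectors give P = [[−2, −1], [1, 1]] with P⁻¹ = [[−1, −1], [1, 2]], and C = P·diag(−3, −1)·P⁻¹.
Then C³ = P·diag(−27, −1)·P⁻¹ = [[54, 1], [−27, −1]] · [[−1, −1], [1, 2]] = [[−53, −52], [26, 25]].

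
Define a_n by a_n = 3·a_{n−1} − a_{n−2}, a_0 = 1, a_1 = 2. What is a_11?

28657

With companion matrix A = [[3, −1], [1, 0]], [a_n, a_{n−1}]ᵀ = A·[a_{n−1}, a_{n−2}]ᵀ, so [a_11, a_10]ᵀ = A¹⁰·[a_1, a_0]ᵀ.
A¹⁰ = [[17711, −6765], [6765, −2584]], giving [a_11, a_10]ᵀ = [[28657], [10946]].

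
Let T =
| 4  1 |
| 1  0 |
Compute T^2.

[[17, 4], [4, 1]]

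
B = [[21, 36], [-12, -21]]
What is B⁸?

[[6561, 0], [0, 6561]]

tr B = 0 and det B = -9, so the characteristic polynomial is λ² − (0)λ + (-9) with roots -3 and 3.
Eigenvectors give P = [[-3, -2], [2, 1]] with P⁻¹ = [[1, 2], [-2, -3]], and B = P·diag(-3, 3)·P⁻¹.
Then B⁸ = P·diag(6561, 6561)·P⁻¹ = [[-19683, -13122], [13122, 6561]] · [[1, 2], [-2, -3]] = [[6561, 0], [0, 6561]].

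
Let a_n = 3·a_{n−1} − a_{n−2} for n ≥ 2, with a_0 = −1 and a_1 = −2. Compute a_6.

With companion matrix Q = [[3, −1], [1, 0]], [a_n, a_{n−1}]ᵀ = Q·[a_{n−1}, a_{n−2}]ᵀ, so [a_6, a_5]ᵀ = Q⁵·[a_1, a_0]ᵀ.
Q⁵ = [[144, −55], [55, −21]], giving [a_6, a_5]ᵀ = [[−233], [−89]].

−233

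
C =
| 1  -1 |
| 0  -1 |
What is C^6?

C² = I (check: tr C = 0 and det C = -1), so C^6 = I since 6 is even.

[[1, 0], [0, 1]]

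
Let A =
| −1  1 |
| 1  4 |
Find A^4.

A^2 = [[2, 3], [3, 17]]
A^3 = [[1, 14], [14, 71]]
A^4 = [[13, 57], [57, 298]]

[[13, 57], [57, 298]]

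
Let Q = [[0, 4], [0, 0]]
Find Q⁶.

[[0, 0], [0, 0]]

Q is strictly triangular, hence nilpotent: Q² = 0, so Q⁶ = 0.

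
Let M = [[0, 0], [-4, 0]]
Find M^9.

[[0, 0], [0, 0]]

M is strictly triangular, hence nilpotent: M^2 = 0, so M^9 = 0.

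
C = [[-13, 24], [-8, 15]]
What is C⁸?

tr C = 2 and det C = -3, so the characteristic polynomial is λ² − (2)λ + (-3) with roots 3 and -1.
Eigenvectors give P = [[-3, 2], [-2, 1]] with P⁻¹ = [[1, -2], [2, -3]], and C = P·diag(3, -1)·P⁻¹.
Then C⁸ = P·diag(6561, 1)·P⁻¹ = [[-19683, 2], [-13122, 1]] · [[1, -2], [2, -3]] = [[-19679, 39360], [-13120, 26241]].

[[-19679, 39360], [-13120, 26241]]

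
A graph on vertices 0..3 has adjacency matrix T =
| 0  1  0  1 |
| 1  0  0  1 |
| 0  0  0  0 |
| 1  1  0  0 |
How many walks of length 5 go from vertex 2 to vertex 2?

0

The number of length-5 walks from vertex 2 to vertex 2 is entry (2,2) of T^5, where T is the adjacency matrix.
T^2 = [[2, 1, 0, 1], [1, 2, 0, 1], [0, 0, 0, 0], [1, 1, 0, 2]]
T^3 = [[2, 3, 0, 3], [3, 2, 0, 3], [0, 0, 0, 0], [3, 3, 0, 2]]
T^4 = [[6, 5, 0, 5], [5, 6, 0, 5], [0, 0, 0, 0], [5, 5, 0, 6]]
T^5 = [[10, 11, 0, 11], [11, 10, 0, 11], [0, 0, 0, 0], [11, 11, 0, 10]]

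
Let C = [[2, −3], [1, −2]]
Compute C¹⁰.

C² = I (check: tr C = 0 and det C = −1), so C¹⁰ = I since 10 is even.

[[1, 0], [0, 1]]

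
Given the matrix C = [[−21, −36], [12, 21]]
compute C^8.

[[6561, 0], [0, 6561]]

tr C = 0 and det C = −9, so the characteristic polynomial is λ² − (0)λ + (−9) with roots −3 and 3.
Eigenvectors give P = [[−2, −3], [1, 2]] with P⁻¹ = [[−2, −3], [1, 2]], and C = P·diag(−3, 3)·P⁻¹.
Then C^8 = P·diag(6561, 6561)·P⁻¹ = [[−13122, −19683], [6561, 13122]] · [[−2, −3], [1, 2]] = [[6561, 0], [0, 6561]].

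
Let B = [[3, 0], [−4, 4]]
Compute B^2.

[[9, 0], [−28, 16]]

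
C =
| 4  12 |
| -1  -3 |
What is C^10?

[[4, 12], [-1, -3]]

C² = C (a projection; rank 1, trace 1), so C^10 = C.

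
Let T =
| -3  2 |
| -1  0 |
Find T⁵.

[[-63, 62], [-31, 30]]

tr T = -3 and det T = 2, so the characteristic polynomial is λ² − (-3)λ + (2) with roots -2 and -1.
Eigenvectors give P = [[2, -1], [1, -1]] with P⁻¹ = [[1, -1], [1, -2]], and T = P·diag(-2, -1)·P⁻¹.
Then T⁵ = P·diag(-32, -1)·P⁻¹ = [[-64, 1], [-32, 1]] · [[1, -1], [1, -2]] = [[-63, 62], [-31, 30]].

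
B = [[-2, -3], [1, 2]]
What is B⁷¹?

B² = I (check: tr B = 0 and det B = -1), so B⁷¹ = B since 71 is odd.

[[-2, -3], [1, 2]]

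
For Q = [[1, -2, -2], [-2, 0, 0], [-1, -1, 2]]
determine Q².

[[7, 0, -6], [-2, 4, 4], [-1, 0, 6]]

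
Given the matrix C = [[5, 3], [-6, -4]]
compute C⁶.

[[127, 63], [-126, -62]]

tr C = 1 and det C = -2, so the characteristic polynomial is λ² − (1)λ + (-2) with roots -1 and 2.
Eigenvectors give P = [[-1, -1], [2, 1]] with P⁻¹ = [[1, 1], [-2, -1]], and C = P·diag(-1, 2)·P⁻¹.
Then C⁶ = P·diag(1, 64)·P⁻¹ = [[-1, -64], [2, 64]] · [[1, 1], [-2, -1]] = [[127, 63], [-126, -62]].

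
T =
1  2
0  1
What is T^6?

[[1, 12], [0, 1]]

T = I + N where N = [[0, 2], [0, 0]] is strictly upper-triangular, so N^2 = 0.
(I + N)^6 = I + 6·N = [[1, 12], [0, 1]].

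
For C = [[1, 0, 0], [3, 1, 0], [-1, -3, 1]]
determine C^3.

[[1, 0, 0], [9, 1, 0], [-30, -9, 1]]

C = I + N where N = [[0, 0, 0], [3, 0, 0], [-1, -3, 0]] is strictly lower-triangular, so N^3 = 0.
(I + N)^3 = I + 3·N + 3·N^2 = [[1, 0, 0], [9, 1, 0], [-30, -9, 1]].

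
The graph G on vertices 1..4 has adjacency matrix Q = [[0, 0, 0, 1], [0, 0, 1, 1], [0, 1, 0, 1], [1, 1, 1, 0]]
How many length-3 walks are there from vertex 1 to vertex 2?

The number of length-3 walks from vertex 1 to vertex 2 is entry (1,2) of Q³, where Q is the adjacency matrix.
Q² = [[1, 1, 1, 0], [1, 2, 1, 1], [1, 1, 2, 1], [0, 1, 1, 3]]
Q³ = [[0, 1, 1, 3], [1, 2, 3, 4], [1, 3, 2, 4], [3, 4, 4, 2]]

1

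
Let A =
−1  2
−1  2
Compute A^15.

A² = A (a projection; rank 1, trace 1), so A^15 = A.

[[−1, 2], [−1, 2]]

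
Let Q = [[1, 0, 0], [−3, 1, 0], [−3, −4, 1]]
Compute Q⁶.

Q = I + N where N = [[0, 0, 0], [−3, 0, 0], [−3, −4, 0]] is strictly lower-triangular, so N³ = 0.
(I + N)⁶ = I + 6·N + 15·N² = [[1, 0, 0], [−18, 1, 0], [162, −24, 1]].

[[1, 0, 0], [−18, 1, 0], [162, −24, 1]]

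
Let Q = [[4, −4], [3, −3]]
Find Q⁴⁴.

[[4, −4], [3, −3]]

Q² = Q (a projection; rank 1, trace 1), so Q⁴⁴ = Q.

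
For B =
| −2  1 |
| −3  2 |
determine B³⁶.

B² = I (check: tr B = 0 and det B = −1), so B³⁶ = I since 36 is even.

[[1, 0], [0, 1]]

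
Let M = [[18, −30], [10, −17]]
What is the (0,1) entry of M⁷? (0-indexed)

−13890

tr M = 1 and det M = −6, so the characteristic polynomial is λ² − (1)λ + (−6) with roots 3 and −2.
Eigenvectors give P = [[2, −3], [1, −2]] with P⁻¹ = [[2, −3], [1, −2]], and M = P·diag(3, −2)·P⁻¹.
Then M⁷ = P·diag(2187, −128)·P⁻¹ = [[4374, 384], [2187, 256]] · [[2, −3], [1, −2]] = [[9132, −13890], [4630, −7073]].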